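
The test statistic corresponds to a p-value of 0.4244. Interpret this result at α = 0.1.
Since p = 0.4244 > α = 0.1, fail to reject H₀.
There is insufficient evidence to reject the null hypothesis; the result is not statistically significant at the 0.1 level.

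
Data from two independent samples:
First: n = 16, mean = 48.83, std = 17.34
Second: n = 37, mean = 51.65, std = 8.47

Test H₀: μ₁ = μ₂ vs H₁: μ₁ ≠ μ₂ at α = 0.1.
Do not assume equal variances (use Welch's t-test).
Welch's two-sample t-test:
H₀: μ₁ = μ₂
H₁: μ₁ ≠ μ₂
s₁²/n₁ = 17.34²/16 = 18.7922,  s₂²/n₂ = 8.47²/37 = 1.9389
SE = √(s₁²/n₁ + s₂²/n₂) = √(18.7922 + 1.9389) = 4.5531
df (Welch-Satterthwaite) = (s₁²/n₁ + s₂²/n₂)² / [(s₁²/n₁)²/(n₁-1) + (s₂²/n₂)²/(n₂-1)] ≈ 18.17
t = (x̄₁ - x̄₂) / SE = (48.83 - 51.65) / 4.5531 = -2.82 / 4.5531 = -0.619
p-value = 0.5434

Since p-value > α = 0.1, we fail to reject H₀.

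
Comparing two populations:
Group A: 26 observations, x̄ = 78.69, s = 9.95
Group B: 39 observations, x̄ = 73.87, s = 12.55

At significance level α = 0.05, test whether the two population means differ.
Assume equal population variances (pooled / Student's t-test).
Student's two-sample t-test (equal variances):
H₀: μ₁ = μ₂
H₁: μ₁ ≠ μ₂
df = n₁ + n₂ - 2 = 63
Pooled variance s_p² = [(n₁-1)s₁² + (n₂-1)s₂²] / (n₁ + n₂ - 2) = [(25)(9.95²) + (38)(12.55²)] / 63 = 134.2882
SE = √(s_p²(1/n₁ + 1/n₂)) = √(134.2882 × (1/26 + 1/39)) = 2.9340
t = (x̄₁ - x̄₂) / SE = (78.69 - 73.87) / 2.9340 = 4.82 / 2.9340 = 1.643
p-value = 0.1054

Since p-value > α = 0.05, we fail to reject H₀.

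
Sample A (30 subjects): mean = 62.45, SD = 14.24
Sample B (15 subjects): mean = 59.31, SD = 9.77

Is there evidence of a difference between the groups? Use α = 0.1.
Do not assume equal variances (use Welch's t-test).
Welch's two-sample t-test:
H₀: μ₁ = μ₂
H₁: μ₁ ≠ μ₂
s₁²/n₁ = 14.24²/30 = 6.7593,  s₂²/n₂ = 9.77²/15 = 6.3635
SE = √(s₁²/n₁ + s₂²/n₂) = √(6.7593 + 6.3635) = 3.6225
df (Welch-Satterthwaite) = (s₁²/n₁ + s₂²/n₂)² / [(s₁²/n₁)²/(n₁-1) + (s₂²/n₂)²/(n₂-1)] ≈ 38.54
t = (x̄₁ - x̄₂) / SE = (62.45 - 59.31) / 3.6225 = 3.14 / 3.6225 = 0.867
p-value = 0.3914

Since p-value > α = 0.1, we fail to reject H₀.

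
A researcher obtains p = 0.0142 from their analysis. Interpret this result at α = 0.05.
Since p = 0.0142 < α = 0.05, reject H₀.
There is sufficient evidence to reject the null hypothesis; the result is statistically significant at the 0.05 level.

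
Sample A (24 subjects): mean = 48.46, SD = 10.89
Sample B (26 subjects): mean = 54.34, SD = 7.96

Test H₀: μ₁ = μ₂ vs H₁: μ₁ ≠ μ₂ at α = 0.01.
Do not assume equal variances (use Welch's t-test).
Welch's two-sample t-test:
H₀: μ₁ = μ₂
H₁: μ₁ ≠ μ₂
s₁²/n₁ = 10.89²/24 = 4.9413,  s₂²/n₂ = 7.96²/26 = 2.4370
SE = √(s₁²/n₁ + s₂²/n₂) = √(4.9413 + 2.4370) = 2.7163
df (Welch-Satterthwaite) = (s₁²/n₁ + s₂²/n₂)² / [(s₁²/n₁)²/(n₁-1) + (s₂²/n₂)²/(n₂-1)] ≈ 41.90
t = (x̄₁ - x̄₂) / SE = (48.46 - 54.34) / 2.7163 = -5.88 / 2.7163 = -2.165
p-value = 0.0362

Since p-value > α = 0.01, we fail to reject H₀.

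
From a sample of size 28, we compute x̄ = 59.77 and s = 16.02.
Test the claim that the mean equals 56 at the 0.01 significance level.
One-sample t-test:
H₀: μ = 56
H₁: μ ≠ 56
df = n - 1 = 27
t = (x̄ - μ₀) / (s/√n) = (59.77 - 56) / (16.02/√28) = 1.245
p-value = 0.2237

Since p-value > α = 0.01, we fail to reject H₀.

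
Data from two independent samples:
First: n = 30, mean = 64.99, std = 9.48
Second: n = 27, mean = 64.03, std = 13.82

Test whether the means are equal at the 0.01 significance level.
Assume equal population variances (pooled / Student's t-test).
Student's two-sample t-test (equal variances):
H₀: μ₁ = μ₂
H₁: μ₁ ≠ μ₂
df = n₁ + n₂ - 2 = 55
Pooled variance s_p² = [(n₁-1)s₁² + (n₂-1)s₂²] / (n₁ + n₂ - 2) = [(29)(9.48²) + (26)(13.82²)] / 55 = 137.6735
SE = √(s_p²(1/n₁ + 1/n₂)) = √(137.6735 × (1/30 + 1/27)) = 3.1126
t = (x̄₁ - x̄₂) / SE = (64.99 - 64.03) / 3.1126 = 0.96 / 3.1126 = 0.308
p-value = 0.7589

Since p-value > α = 0.01, we fail to reject H₀.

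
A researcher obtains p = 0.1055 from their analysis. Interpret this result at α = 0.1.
Since p = 0.1055 > α = 0.1, fail to reject H₀.
There is insufficient evidence to reject the null hypothesis; the result is not statistically significant at the 0.1 level.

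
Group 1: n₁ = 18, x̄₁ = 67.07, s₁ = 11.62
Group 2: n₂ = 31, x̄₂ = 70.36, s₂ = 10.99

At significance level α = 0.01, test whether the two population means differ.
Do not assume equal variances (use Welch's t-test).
Welch's two-sample t-test:
H₀: μ₁ = μ₂
H₁: μ₁ ≠ μ₂
s₁²/n₁ = 11.62²/18 = 7.5014,  s₂²/n₂ = 10.99²/31 = 3.8961
SE = √(s₁²/n₁ + s₂²/n₂) = √(7.5014 + 3.8961) = 3.3760
df (Welch-Satterthwaite) = (s₁²/n₁ + s₂²/n₂)² / [(s₁²/n₁)²/(n₁-1) + (s₂²/n₂)²/(n₂-1)] ≈ 34.04
t = (x̄₁ - x̄₂) / SE = (67.07 - 70.36) / 3.3760 = -3.29 / 3.3760 = -0.975
p-value = 0.3367

Since p-value > α = 0.01, we fail to reject H₀.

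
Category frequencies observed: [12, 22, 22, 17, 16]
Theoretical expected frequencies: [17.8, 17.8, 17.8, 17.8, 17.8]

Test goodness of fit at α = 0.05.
Chi-square goodness of fit test:
H₀: observed counts match expected distribution
H₁: observed counts differ from expected distribution
df = k - 1 = 4
χ² = Σ(O - E)²/E
   = (12 - 17.8)²/17.8 + (22 - 17.8)²/17.8 + (22 - 17.8)²/17.8 + (17 - 17.8)²/17.8 + (16 - 17.8)²/17.8
   = 1.890 + 0.991 + 0.991 + 0.036 + 0.182
   = 4.09
p-value = 0.3940

Since p-value > α = 0.05, we fail to reject H₀.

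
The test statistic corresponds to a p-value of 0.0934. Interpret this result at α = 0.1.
Since p = 0.0934 < α = 0.1, reject H₀.
There is sufficient evidence to reject the null hypothesis; the result is statistically significant at the 0.1 level.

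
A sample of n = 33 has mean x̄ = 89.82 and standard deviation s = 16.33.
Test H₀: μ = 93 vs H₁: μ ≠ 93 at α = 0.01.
One-sample t-test:
H₀: μ = 93
H₁: μ ≠ 93
df = n - 1 = 32
t = (x̄ - μ₀) / (s/√n) = (89.82 - 93) / (16.33/√33) = -1.119
p-value = 0.2716

Since p-value > α = 0.01, we fail to reject H₀.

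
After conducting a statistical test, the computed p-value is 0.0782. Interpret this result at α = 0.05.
Since p = 0.0782 > α = 0.05, fail to reject H₀.
There is insufficient evidence to reject the null hypothesis; the result is not statistically significant at the 0.05 level.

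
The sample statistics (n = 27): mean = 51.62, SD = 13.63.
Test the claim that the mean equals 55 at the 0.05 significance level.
One-sample t-test:
H₀: μ = 55
H₁: μ ≠ 55
df = n - 1 = 26
t = (x̄ - μ₀) / (s/√n) = (51.62 - 55) / (13.63/√27) = -1.289
p-value = 0.2089

Since p-value > α = 0.05, we fail to reject H₀.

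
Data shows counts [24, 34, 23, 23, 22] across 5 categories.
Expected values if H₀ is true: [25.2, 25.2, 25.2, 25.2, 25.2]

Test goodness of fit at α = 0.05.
Chi-square goodness of fit test:
H₀: observed counts match expected distribution
H₁: observed counts differ from expected distribution
df = k - 1 = 4
χ² = Σ(O - E)²/E
   = (24 - 25.2)²/25.2 + (34 - 25.2)²/25.2 + (23 - 25.2)²/25.2 + (23 - 25.2)²/25.2 + (22 - 25.2)²/25.2
   = 0.057 + 3.073 + 0.192 + 0.192 + 0.406
   = 3.92
p-value = 0.4169

Since p-value > α = 0.05, we fail to reject H₀.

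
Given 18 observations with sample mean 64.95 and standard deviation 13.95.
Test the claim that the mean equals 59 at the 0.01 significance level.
One-sample t-test:
H₀: μ = 59
H₁: μ ≠ 59
df = n - 1 = 17
t = (x̄ - μ₀) / (s/√n) = (64.95 - 59) / (13.95/√18) = 1.810
p-value = 0.0881

Since p-value > α = 0.01, we fail to reject H₀.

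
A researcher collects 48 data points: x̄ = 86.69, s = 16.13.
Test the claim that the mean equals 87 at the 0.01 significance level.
One-sample t-test:
H₀: μ = 87
H₁: μ ≠ 87
df = n - 1 = 47
t = (x̄ - μ₀) / (s/√n) = (86.69 - 87) / (16.13/√48) = -0.133
p-value = 0.8946

Since p-value > α = 0.01, we fail to reject H₀.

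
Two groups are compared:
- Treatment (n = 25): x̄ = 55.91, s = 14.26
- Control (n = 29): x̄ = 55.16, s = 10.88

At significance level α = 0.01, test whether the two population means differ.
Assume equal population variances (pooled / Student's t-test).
Student's two-sample t-test (equal variances):
H₀: μ₁ = μ₂
H₁: μ₁ ≠ μ₂
df = n₁ + n₂ - 2 = 52
Pooled variance s_p² = [(n₁-1)s₁² + (n₂-1)s₂²] / (n₁ + n₂ - 2) = [(24)(14.26²) + (28)(10.88²)] / 52 = 157.5928
SE = √(s_p²(1/n₁ + 1/n₂)) = √(157.5928 × (1/25 + 1/29)) = 3.4261
t = (x̄₁ - x̄₂) / SE = (55.91 - 55.16) / 3.4261 = 0.75 / 3.4261 = 0.219
p-value = 0.8276

Since p-value > α = 0.01, we fail to reject H₀.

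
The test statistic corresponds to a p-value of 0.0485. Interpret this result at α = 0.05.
Since p = 0.0485 < α = 0.05, reject H₀.
There is sufficient evidence to reject the null hypothesis; the result is statistically significant at the 0.05 level.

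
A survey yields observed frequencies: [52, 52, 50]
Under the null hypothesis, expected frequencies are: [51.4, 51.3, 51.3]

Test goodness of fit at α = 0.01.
Chi-square goodness of fit test:
H₀: observed counts match expected distribution
H₁: observed counts differ from expected distribution
df = k - 1 = 2
χ² = Σ(O - E)²/E
   = (52 - 51.4)²/51.4 + (52 - 51.3)²/51.3 + (50 - 51.3)²/51.3
   = 0.007 + 0.010 + 0.033
   = 0.05
p-value = 0.9756

Since p-value > α = 0.01, we fail to reject H₀.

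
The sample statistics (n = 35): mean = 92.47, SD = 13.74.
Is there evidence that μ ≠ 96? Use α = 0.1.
One-sample t-test:
H₀: μ = 96
H₁: μ ≠ 96
df = n - 1 = 34
t = (x̄ - μ₀) / (s/√n) = (92.47 - 96) / (13.74/√35) = -1.520
p-value = 0.1378

Since p-value > α = 0.1, we fail to reject H₀.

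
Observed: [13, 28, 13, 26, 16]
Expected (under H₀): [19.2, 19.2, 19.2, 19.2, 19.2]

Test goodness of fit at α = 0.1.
Chi-square goodness of fit test:
H₀: observed counts match expected distribution
H₁: observed counts differ from expected distribution
df = k - 1 = 4
χ² = Σ(O - E)²/E
   = (13 - 19.2)²/19.2 + (28 - 19.2)²/19.2 + (13 - 19.2)²/19.2 + (26 - 19.2)²/19.2 + (16 - 19.2)²/19.2
   = 2.002 + 4.033 + 2.002 + 2.408 + 0.533
   = 10.98
p-value = 0.0268

Since p-value < α = 0.1, we reject H₀.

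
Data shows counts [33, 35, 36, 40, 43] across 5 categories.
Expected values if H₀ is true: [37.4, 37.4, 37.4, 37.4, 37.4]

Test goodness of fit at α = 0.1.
Chi-square goodness of fit test:
H₀: observed counts match expected distribution
H₁: observed counts differ from expected distribution
df = k - 1 = 4
χ² = Σ(O - E)²/E
   = (33 - 37.4)²/37.4 + (35 - 37.4)²/37.4 + (36 - 37.4)²/37.4 + (40 - 37.4)²/37.4 + (43 - 37.4)²/37.4
   = 0.518 + 0.154 + 0.052 + 0.181 + 0.839
   = 1.74
p-value = 0.7828

Since p-value > α = 0.1, we fail to reject H₀.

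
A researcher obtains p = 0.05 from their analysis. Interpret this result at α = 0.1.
Since p = 0.05 < α = 0.1, reject H₀.
There is sufficient evidence to reject the null hypothesis; the result is statistically significant at the 0.1 level.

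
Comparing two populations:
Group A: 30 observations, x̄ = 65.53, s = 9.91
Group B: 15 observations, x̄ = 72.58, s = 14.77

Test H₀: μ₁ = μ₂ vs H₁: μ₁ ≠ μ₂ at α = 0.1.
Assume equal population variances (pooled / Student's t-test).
Student's two-sample t-test (equal variances):
H₀: μ₁ = μ₂
H₁: μ₁ ≠ μ₂
df = n₁ + n₂ - 2 = 43
Pooled variance s_p² = [(n₁-1)s₁² + (n₂-1)s₂²] / (n₁ + n₂ - 2) = [(29)(9.91²) + (14)(14.77²)] / 43 = 137.2599
SE = √(s_p²(1/n₁ + 1/n₂)) = √(137.2599 × (1/30 + 1/15)) = 3.7049
t = (x̄₁ - x̄₂) / SE = (65.53 - 72.58) / 3.7049 = -7.05 / 3.7049 = -1.903
p-value = 0.0638

Since p-value < α = 0.1, we reject H₀.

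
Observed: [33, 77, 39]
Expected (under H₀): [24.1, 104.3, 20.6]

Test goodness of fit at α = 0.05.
Chi-square goodness of fit test:
H₀: observed counts match expected distribution
H₁: observed counts differ from expected distribution
df = k - 1 = 2
χ² = Σ(O - E)²/E
   = (33 - 24.1)²/24.1 + (77 - 104.3)²/104.3 + (39 - 20.6)²/20.6
   = 3.287 + 7.146 + 16.435
   = 26.87
p-value < 0.0001

Since p-value < α = 0.05, we reject H₀.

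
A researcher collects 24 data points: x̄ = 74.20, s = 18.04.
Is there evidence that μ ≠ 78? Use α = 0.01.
One-sample t-test:
H₀: μ = 78
H₁: μ ≠ 78
df = n - 1 = 23
t = (x̄ - μ₀) / (s/√n) = (74.20 - 78) / (18.04/√24) = -1.032
p-value = 0.3128

Since p-value > α = 0.01, we fail to reject H₀.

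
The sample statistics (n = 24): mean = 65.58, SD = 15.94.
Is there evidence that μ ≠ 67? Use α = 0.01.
One-sample t-test:
H₀: μ = 67
H₁: μ ≠ 67
df = n - 1 = 23
t = (x̄ - μ₀) / (s/√n) = (65.58 - 67) / (15.94/√24) = -0.436
p-value = 0.6666

Since p-value > α = 0.01, we fail to reject H₀.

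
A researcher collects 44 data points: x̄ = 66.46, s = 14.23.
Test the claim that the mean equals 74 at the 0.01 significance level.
One-sample t-test:
H₀: μ = 74
H₁: μ ≠ 74
df = n - 1 = 43
t = (x̄ - μ₀) / (s/√n) = (66.46 - 74) / (14.23/√44) = -3.515
p-value = 0.0011

Since p-value < α = 0.01, we reject H₀.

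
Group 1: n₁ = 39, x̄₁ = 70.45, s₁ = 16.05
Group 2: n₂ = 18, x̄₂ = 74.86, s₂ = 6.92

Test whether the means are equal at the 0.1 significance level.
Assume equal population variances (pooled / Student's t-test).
Student's two-sample t-test (equal variances):
H₀: μ₁ = μ₂
H₁: μ₁ ≠ μ₂
df = n₁ + n₂ - 2 = 55
Pooled variance s_p² = [(n₁-1)s₁² + (n₂-1)s₂²] / (n₁ + n₂ - 2) = [(38)(16.05²) + (17)(6.92²)] / 55 = 192.7812
SE = √(s_p²(1/n₁ + 1/n₂)) = √(192.7812 × (1/39 + 1/18)) = 3.9564
t = (x̄₁ - x̄₂) / SE = (70.45 - 74.86) / 3.9564 = -4.41 / 3.9564 = -1.115
p-value = 0.2698

Since p-value > α = 0.1, we fail to reject H₀.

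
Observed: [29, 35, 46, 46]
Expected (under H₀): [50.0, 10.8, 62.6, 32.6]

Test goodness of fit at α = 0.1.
Chi-square goodness of fit test:
H₀: observed counts match expected distribution
H₁: observed counts differ from expected distribution
df = k - 1 = 3
χ² = Σ(O - E)²/E
   = (29 - 50.0)²/50.0 + (35 - 10.8)²/10.8 + (46 - 62.6)²/62.6 + (46 - 32.6)²/32.6
   = 8.820 + 54.226 + 4.402 + 5.508
   = 72.96
p-value < 0.0001

Since p-value < α = 0.1, we reject H₀.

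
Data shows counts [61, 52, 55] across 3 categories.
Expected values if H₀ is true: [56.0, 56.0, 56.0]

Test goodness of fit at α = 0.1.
Chi-square goodness of fit test:
H₀: observed counts match expected distribution
H₁: observed counts differ from expected distribution
df = k - 1 = 2
χ² = Σ(O - E)²/E
   = (61 - 56.0)²/56.0 + (52 - 56.0)²/56.0 + (55 - 56.0)²/56.0
   = 0.446 + 0.286 + 0.018
   = 0.75
p-value = 0.6873

Since p-value > α = 0.1, we fail to reject H₀.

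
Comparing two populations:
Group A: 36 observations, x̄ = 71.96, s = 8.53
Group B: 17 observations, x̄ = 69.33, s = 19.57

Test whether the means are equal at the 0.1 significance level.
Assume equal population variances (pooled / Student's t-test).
Student's two-sample t-test (equal variances):
H₀: μ₁ = μ₂
H₁: μ₁ ≠ μ₂
df = n₁ + n₂ - 2 = 51
Pooled variance s_p² = [(n₁-1)s₁² + (n₂-1)s₂²] / (n₁ + n₂ - 2) = [(35)(8.53²) + (16)(19.57²)] / 51 = 170.0861
SE = √(s_p²(1/n₁ + 1/n₂)) = √(170.0861 × (1/36 + 1/17)) = 3.8379
t = (x̄₁ - x̄₂) / SE = (71.96 - 69.33) / 3.8379 = 2.63 / 3.8379 = 0.685
p-value = 0.4963

Since p-value > α = 0.1, we fail to reject H₀.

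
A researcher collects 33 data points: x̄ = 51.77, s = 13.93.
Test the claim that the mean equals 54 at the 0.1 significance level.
One-sample t-test:
H₀: μ = 54
H₁: μ ≠ 54
df = n - 1 = 32
t = (x̄ - μ₀) / (s/√n) = (51.77 - 54) / (13.93/√33) = -0.920
p-value = 0.3646

Since p-value > α = 0.1, we fail to reject H₀.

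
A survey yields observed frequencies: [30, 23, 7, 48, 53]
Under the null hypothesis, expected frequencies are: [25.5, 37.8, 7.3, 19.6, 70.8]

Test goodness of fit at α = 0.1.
Chi-square goodness of fit test:
H₀: observed counts match expected distribution
H₁: observed counts differ from expected distribution
df = k - 1 = 4
χ² = Σ(O - E)²/E
   = (30 - 25.5)²/25.5 + (23 - 37.8)²/37.8 + (7 - 7.3)²/7.3 + (48 - 19.6)²/19.6 + (53 - 70.8)²/70.8
   = 0.794 + 5.795 + 0.012 + 41.151 + 4.475
   = 52.23
p-value < 0.0001

Since p-value < α = 0.1, we reject H₀.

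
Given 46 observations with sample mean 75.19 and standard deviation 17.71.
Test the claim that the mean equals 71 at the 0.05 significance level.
One-sample t-test:
H₀: μ = 71
H₁: μ ≠ 71
df = n - 1 = 45
t = (x̄ - μ₀) / (s/√n) = (75.19 - 71) / (17.71/√46) = 1.605
p-value = 0.1156

Since p-value > α = 0.05, we fail to reject H₀.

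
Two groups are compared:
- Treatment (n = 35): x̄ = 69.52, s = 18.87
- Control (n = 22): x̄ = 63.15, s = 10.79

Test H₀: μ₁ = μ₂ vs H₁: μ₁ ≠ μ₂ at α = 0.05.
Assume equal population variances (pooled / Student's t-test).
Student's two-sample t-test (equal variances):
H₀: μ₁ = μ₂
H₁: μ₁ ≠ μ₂
df = n₁ + n₂ - 2 = 55
Pooled variance s_p² = [(n₁-1)s₁² + (n₂-1)s₂²] / (n₁ + n₂ - 2) = [(34)(18.87²) + (21)(10.79²)] / 55 = 264.5731
SE = √(s_p²(1/n₁ + 1/n₂)) = √(264.5731 × (1/35 + 1/22)) = 4.4255
t = (x̄₁ - x̄₂) / SE = (69.52 - 63.15) / 4.4255 = 6.37 / 4.4255 = 1.439
p-value = 0.1557

Since p-value > α = 0.05, we fail to reject H₀.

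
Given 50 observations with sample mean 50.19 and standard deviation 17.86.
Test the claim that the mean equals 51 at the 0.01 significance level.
One-sample t-test:
H₀: μ = 51
H₁: μ ≠ 51
df = n - 1 = 49
t = (x̄ - μ₀) / (s/√n) = (50.19 - 51) / (17.86/√50) = -0.321
p-value = 0.7498

Since p-value > α = 0.01, we fail to reject H₀.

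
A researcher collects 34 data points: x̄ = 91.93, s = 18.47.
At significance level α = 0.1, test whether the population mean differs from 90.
One-sample t-test:
H₀: μ = 90
H₁: μ ≠ 90
df = n - 1 = 33
t = (x̄ - μ₀) / (s/√n) = (91.93 - 90) / (18.47/√34) = 0.609
p-value = 0.5465

Since p-value > α = 0.1, we fail to reject H₀.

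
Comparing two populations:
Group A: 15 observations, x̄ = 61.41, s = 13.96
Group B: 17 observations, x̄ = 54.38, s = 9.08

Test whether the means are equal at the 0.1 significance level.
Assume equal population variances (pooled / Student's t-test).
Student's two-sample t-test (equal variances):
H₀: μ₁ = μ₂
H₁: μ₁ ≠ μ₂
df = n₁ + n₂ - 2 = 30
Pooled variance s_p² = [(n₁-1)s₁² + (n₂-1)s₂²] / (n₁ + n₂ - 2) = [(14)(13.96²) + (16)(9.08²)] / 30 = 134.9162
SE = √(s_p²(1/n₁ + 1/n₂)) = √(134.9162 × (1/15 + 1/17)) = 4.1147
t = (x̄₁ - x̄₂) / SE = (61.41 - 54.38) / 4.1147 = 7.03 / 4.1147 = 1.709
p-value = 0.0979

Since p-value < α = 0.1, we reject H₀.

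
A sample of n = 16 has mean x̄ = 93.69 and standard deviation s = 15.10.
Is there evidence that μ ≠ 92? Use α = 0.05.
One-sample t-test:
H₀: μ = 92
H₁: μ ≠ 92
df = n - 1 = 15
t = (x̄ - μ₀) / (s/√n) = (93.69 - 92) / (15.10/√16) = 0.448
p-value = 0.6608

Since p-value > α = 0.05, we fail to reject H₀.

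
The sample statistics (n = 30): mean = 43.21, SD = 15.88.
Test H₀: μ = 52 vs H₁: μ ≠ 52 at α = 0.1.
One-sample t-test:
H₀: μ = 52
H₁: μ ≠ 52
df = n - 1 = 29
t = (x̄ - μ₀) / (s/√n) = (43.21 - 52) / (15.88/√30) = -3.032
p-value = 0.0051

Since p-value < α = 0.1, we reject H₀.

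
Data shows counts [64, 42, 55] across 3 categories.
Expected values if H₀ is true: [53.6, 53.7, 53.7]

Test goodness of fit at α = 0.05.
Chi-square goodness of fit test:
H₀: observed counts match expected distribution
H₁: observed counts differ from expected distribution
df = k - 1 = 2
χ² = Σ(O - E)²/E
   = (64 - 53.6)²/53.6 + (42 - 53.7)²/53.7 + (55 - 53.7)²/53.7
   = 2.018 + 2.549 + 0.031
   = 4.60
p-value = 0.1003

Since p-value > α = 0.05, we fail to reject H₀.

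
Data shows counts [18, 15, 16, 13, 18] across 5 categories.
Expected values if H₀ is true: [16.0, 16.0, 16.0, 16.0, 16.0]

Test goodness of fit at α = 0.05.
Chi-square goodness of fit test:
H₀: observed counts match expected distribution
H₁: observed counts differ from expected distribution
df = k - 1 = 4
χ² = Σ(O - E)²/E
   = (18 - 16.0)²/16.0 + (15 - 16.0)²/16.0 + (16 - 16.0)²/16.0 + (13 - 16.0)²/16.0 + (18 - 16.0)²/16.0
   = 0.250 + 0.062 + 0.000 + 0.562 + 0.250
   = 1.12
p-value = 0.8903

Since p-value > α = 0.05, we fail to reject H₀.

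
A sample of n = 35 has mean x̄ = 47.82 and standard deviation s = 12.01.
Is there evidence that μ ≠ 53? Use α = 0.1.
One-sample t-test:
H₀: μ = 53
H₁: μ ≠ 53
df = n - 1 = 34
t = (x̄ - μ₀) / (s/√n) = (47.82 - 53) / (12.01/√35) = -2.552
p-value = 0.0154

Since p-value < α = 0.1, we reject H₀.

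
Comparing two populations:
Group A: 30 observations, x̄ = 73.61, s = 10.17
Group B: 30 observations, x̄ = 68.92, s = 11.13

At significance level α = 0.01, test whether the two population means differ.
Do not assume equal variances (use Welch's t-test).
Welch's two-sample t-test:
H₀: μ₁ = μ₂
H₁: μ₁ ≠ μ₂
s₁²/n₁ = 10.17²/30 = 3.4476,  s₂²/n₂ = 11.13²/30 = 4.1292
SE = √(s₁²/n₁ + s₂²/n₂) = √(3.4476 + 4.1292) = 2.7526
df (Welch-Satterthwaite) = (s₁²/n₁ + s₂²/n₂)² / [(s₁²/n₁)²/(n₁-1) + (s₂²/n₂)²/(n₂-1)] ≈ 57.53
t = (x̄₁ - x̄₂) / SE = (73.61 - 68.92) / 2.7526 = 4.69 / 2.7526 = 1.704
p-value = 0.0938

Since p-value > α = 0.01, we fail to reject H₀.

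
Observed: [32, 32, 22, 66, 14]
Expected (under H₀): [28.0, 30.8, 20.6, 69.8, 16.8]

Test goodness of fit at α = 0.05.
Chi-square goodness of fit test:
H₀: observed counts match expected distribution
H₁: observed counts differ from expected distribution
df = k - 1 = 4
χ² = Σ(O - E)²/E
   = (32 - 28.0)²/28.0 + (32 - 30.8)²/30.8 + (22 - 20.6)²/20.6 + (66 - 69.8)²/69.8 + (14 - 16.8)²/16.8
   = 0.571 + 0.047 + 0.095 + 0.207 + 0.467
   = 1.39
p-value = 0.8465

Since p-value > α = 0.05, we fail to reject H₀.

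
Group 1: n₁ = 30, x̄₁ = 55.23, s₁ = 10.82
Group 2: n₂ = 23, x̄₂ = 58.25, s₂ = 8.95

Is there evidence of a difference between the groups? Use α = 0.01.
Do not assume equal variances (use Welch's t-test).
Welch's two-sample t-test:
H₀: μ₁ = μ₂
H₁: μ₁ ≠ μ₂
s₁²/n₁ = 10.82²/30 = 3.9024,  s₂²/n₂ = 8.95²/23 = 3.4827
SE = √(s₁²/n₁ + s₂²/n₂) = √(3.9024 + 3.4827) = 2.7176
df (Welch-Satterthwaite) = (s₁²/n₁ + s₂²/n₂)² / [(s₁²/n₁)²/(n₁-1) + (s₂²/n₂)²/(n₂-1)] ≈ 50.67
t = (x̄₁ - x̄₂) / SE = (55.23 - 58.25) / 2.7176 = -3.02 / 2.7176 = -1.111
p-value = 0.2717

Since p-value > α = 0.01, we fail to reject H₀.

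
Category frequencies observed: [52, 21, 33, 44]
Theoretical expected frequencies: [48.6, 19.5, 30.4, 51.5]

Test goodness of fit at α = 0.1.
Chi-square goodness of fit test:
H₀: observed counts match expected distribution
H₁: observed counts differ from expected distribution
df = k - 1 = 3
χ² = Σ(O - E)²/E
   = (52 - 48.6)²/48.6 + (21 - 19.5)²/19.5 + (33 - 30.4)²/30.4 + (44 - 51.5)²/51.5
   = 0.238 + 0.115 + 0.222 + 1.092
   = 1.67
p-value = 0.6441

Since p-value > α = 0.1, we fail to reject H₀.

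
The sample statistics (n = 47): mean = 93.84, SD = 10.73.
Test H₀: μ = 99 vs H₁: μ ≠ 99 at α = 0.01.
One-sample t-test:
H₀: μ = 99
H₁: μ ≠ 99
df = n - 1 = 46
t = (x̄ - μ₀) / (s/√n) = (93.84 - 99) / (10.73/√47) = -3.297
p-value = 0.0019

Since p-value < α = 0.01, we reject H₀.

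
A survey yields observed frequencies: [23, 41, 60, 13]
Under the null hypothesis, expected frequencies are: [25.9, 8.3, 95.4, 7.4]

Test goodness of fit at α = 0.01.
Chi-square goodness of fit test:
H₀: observed counts match expected distribution
H₁: observed counts differ from expected distribution
df = k - 1 = 3
χ² = Σ(O - E)²/E
   = (23 - 25.9)²/25.9 + (41 - 8.3)²/8.3 + (60 - 95.4)²/95.4 + (13 - 7.4)²/7.4
   = 0.325 + 128.830 + 13.136 + 4.238
   = 146.53
p-value < 0.0001

Since p-value < α = 0.01, we reject H₀.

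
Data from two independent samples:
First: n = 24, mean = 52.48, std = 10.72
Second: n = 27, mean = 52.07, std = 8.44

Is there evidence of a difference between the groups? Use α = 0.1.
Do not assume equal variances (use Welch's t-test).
Welch's two-sample t-test:
H₀: μ₁ = μ₂
H₁: μ₁ ≠ μ₂
s₁²/n₁ = 10.72²/24 = 4.7883,  s₂²/n₂ = 8.44²/27 = 2.6383
SE = √(s₁²/n₁ + s₂²/n₂) = √(4.7883 + 2.6383) = 2.7252
df (Welch-Satterthwaite) = (s₁²/n₁ + s₂²/n₂)² / [(s₁²/n₁)²/(n₁-1) + (s₂²/n₂)²/(n₂-1)] ≈ 43.61
t = (x̄₁ - x̄₂) / SE = (52.48 - 52.07) / 2.7252 = 0.41 / 2.7252 = 0.150
p-value = 0.8811

Since p-value > α = 0.1, we fail to reject H₀.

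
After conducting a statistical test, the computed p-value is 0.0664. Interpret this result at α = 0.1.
Since p = 0.0664 < α = 0.1, reject H₀.
There is sufficient evidence to reject the null hypothesis; the result is statistically significant at the 0.1 level.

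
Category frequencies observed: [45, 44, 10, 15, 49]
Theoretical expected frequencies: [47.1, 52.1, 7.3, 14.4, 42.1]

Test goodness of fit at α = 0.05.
Chi-square goodness of fit test:
H₀: observed counts match expected distribution
H₁: observed counts differ from expected distribution
df = k - 1 = 4
χ² = Σ(O - E)²/E
   = (45 - 47.1)²/47.1 + (44 - 52.1)²/52.1 + (10 - 7.3)²/7.3 + (15 - 14.4)²/14.4 + (49 - 42.1)²/42.1
   = 0.094 + 1.259 + 0.999 + 0.025 + 1.131
   = 3.51
p-value = 0.4767

Since p-value > α = 0.05, we fail to reject H₀.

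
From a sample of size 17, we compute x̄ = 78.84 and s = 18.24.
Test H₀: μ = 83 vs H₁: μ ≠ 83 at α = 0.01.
One-sample t-test:
H₀: μ = 83
H₁: μ ≠ 83
df = n - 1 = 16
t = (x̄ - μ₀) / (s/√n) = (78.84 - 83) / (18.24/√17) = -0.940
p-value = 0.3610

Since p-value > α = 0.01, we fail to reject H₀.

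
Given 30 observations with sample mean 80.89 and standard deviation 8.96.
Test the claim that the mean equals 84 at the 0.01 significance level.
One-sample t-test:
H₀: μ = 84
H₁: μ ≠ 84
df = n - 1 = 29
t = (x̄ - μ₀) / (s/√n) = (80.89 - 84) / (8.96/√30) = -1.901
p-value = 0.0673

Since p-value > α = 0.01, we fail to reject H₀.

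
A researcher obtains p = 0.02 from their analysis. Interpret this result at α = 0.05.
Since p = 0.02 < α = 0.05, reject H₀.
There is sufficient evidence to reject the null hypothesis; the result is statistically significant at the 0.05 level.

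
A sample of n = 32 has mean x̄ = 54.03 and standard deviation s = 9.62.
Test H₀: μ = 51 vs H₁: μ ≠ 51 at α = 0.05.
One-sample t-test:
H₀: μ = 51
H₁: μ ≠ 51
df = n - 1 = 31
t = (x̄ - μ₀) / (s/√n) = (54.03 - 51) / (9.62/√32) = 1.782
p-value = 0.0846

Since p-value > α = 0.05, we fail to reject H₀.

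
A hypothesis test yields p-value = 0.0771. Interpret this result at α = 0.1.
Since p = 0.0771 < α = 0.1, reject H₀.
There is sufficient evidence to reject the null hypothesis; the result is statistically significant at the 0.1 level.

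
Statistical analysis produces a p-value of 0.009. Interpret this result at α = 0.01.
Since p = 0.009 < α = 0.01, reject H₀.
There is sufficient evidence to reject the null hypothesis; the result is statistically significant at the 0.01 level.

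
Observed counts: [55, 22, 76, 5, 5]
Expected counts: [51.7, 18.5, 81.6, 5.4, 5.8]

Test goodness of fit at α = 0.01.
Chi-square goodness of fit test:
H₀: observed counts match expected distribution
H₁: observed counts differ from expected distribution
df = k - 1 = 4
χ² = Σ(O - E)²/E
   = (55 - 51.7)²/51.7 + (22 - 18.5)²/18.5 + (76 - 81.6)²/81.6 + (5 - 5.4)²/5.4 + (5 - 5.8)²/5.8
   = 0.211 + 0.662 + 0.384 + 0.030 + 0.110
   = 1.40
p-value = 0.8447

Since p-value > α = 0.01, we fail to reject H₀.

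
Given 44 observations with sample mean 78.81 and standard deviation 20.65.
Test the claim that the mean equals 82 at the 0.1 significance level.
One-sample t-test:
H₀: μ = 82
H₁: μ ≠ 82
df = n - 1 = 43
t = (x̄ - μ₀) / (s/√n) = (78.81 - 82) / (20.65/√44) = -1.025
p-value = 0.3112

Since p-value > α = 0.1, we fail to reject H₀.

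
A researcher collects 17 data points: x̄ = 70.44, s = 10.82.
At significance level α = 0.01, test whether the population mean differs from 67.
One-sample t-test:
H₀: μ = 67
H₁: μ ≠ 67
df = n - 1 = 16
t = (x̄ - μ₀) / (s/√n) = (70.44 - 67) / (10.82/√17) = 1.311
p-value = 0.2084

Since p-value > α = 0.01, we fail to reject H₀.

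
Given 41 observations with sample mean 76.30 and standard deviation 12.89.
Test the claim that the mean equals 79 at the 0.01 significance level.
One-sample t-test:
H₀: μ = 79
H₁: μ ≠ 79
df = n - 1 = 40
t = (x̄ - μ₀) / (s/√n) = (76.30 - 79) / (12.89/√41) = -1.341
p-value = 0.1874

Since p-value > α = 0.01, we fail to reject H₀.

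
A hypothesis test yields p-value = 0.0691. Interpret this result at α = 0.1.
Since p = 0.0691 < α = 0.1, reject H₀.
There is sufficient evidence to reject the null hypothesis; the result is statistically significant at the 0.1 level.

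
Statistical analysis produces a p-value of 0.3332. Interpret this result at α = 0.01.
Since p = 0.3332 > α = 0.01, fail to reject H₀.
There is insufficient evidence to reject the null hypothesis; the result is not statistically significant at the 0.01 level.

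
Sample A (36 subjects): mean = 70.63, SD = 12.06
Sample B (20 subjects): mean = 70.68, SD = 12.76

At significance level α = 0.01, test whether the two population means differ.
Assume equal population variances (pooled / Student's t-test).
Student's two-sample t-test (equal variances):
H₀: μ₁ = μ₂
H₁: μ₁ ≠ μ₂
df = n₁ + n₂ - 2 = 54
Pooled variance s_p² = [(n₁-1)s₁² + (n₂-1)s₂²] / (n₁ + n₂ - 2) = [(35)(12.06²) + (19)(12.76²)] / 54 = 151.5567
SE = √(s_p²(1/n₁ + 1/n₂)) = √(151.5567 × (1/36 + 1/20)) = 3.4333
t = (x̄₁ - x̄₂) / SE = (70.63 - 70.68) / 3.4333 = -0.05 / 3.4333 = -0.015
p-value = 0.9884

Since p-value > α = 0.01, we fail to reject H₀.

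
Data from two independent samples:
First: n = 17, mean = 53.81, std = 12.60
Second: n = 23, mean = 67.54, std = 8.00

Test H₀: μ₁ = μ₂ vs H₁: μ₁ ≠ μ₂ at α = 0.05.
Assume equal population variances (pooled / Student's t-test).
Student's two-sample t-test (equal variances):
H₀: μ₁ = μ₂
H₁: μ₁ ≠ μ₂
df = n₁ + n₂ - 2 = 38
Pooled variance s_p² = [(n₁-1)s₁² + (n₂-1)s₂²] / (n₁ + n₂ - 2) = [(16)(12.60²) + (22)(8.00²)] / 38 = 103.8989
SE = √(s_p²(1/n₁ + 1/n₂)) = √(103.8989 × (1/17 + 1/23)) = 3.2602
t = (x̄₁ - x̄₂) / SE = (53.81 - 67.54) / 3.2602 = -13.73 / 3.2602 = -4.211
p-value = 0.0002

Since p-value < α = 0.05, we reject H₀.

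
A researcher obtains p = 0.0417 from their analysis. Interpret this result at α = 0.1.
Since p = 0.0417 < α = 0.1, reject H₀.
There is sufficient evidence to reject the null hypothesis; the result is statistically significant at the 0.1 level.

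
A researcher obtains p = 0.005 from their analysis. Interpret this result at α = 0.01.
Since p = 0.005 < α = 0.01, reject H₀.
There is sufficient evidence to reject the null hypothesis; the result is statistically significant at the 0.01 level.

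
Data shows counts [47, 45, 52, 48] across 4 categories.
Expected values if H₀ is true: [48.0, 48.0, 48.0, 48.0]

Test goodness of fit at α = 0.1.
Chi-square goodness of fit test:
H₀: observed counts match expected distribution
H₁: observed counts differ from expected distribution
df = k - 1 = 3
χ² = Σ(O - E)²/E
   = (47 - 48.0)²/48.0 + (45 - 48.0)²/48.0 + (52 - 48.0)²/48.0 + (48 - 48.0)²/48.0
   = 0.021 + 0.188 + 0.333 + 0.000
   = 0.54
p-value = 0.9096

Since p-value > α = 0.1, we fail to reject H₀.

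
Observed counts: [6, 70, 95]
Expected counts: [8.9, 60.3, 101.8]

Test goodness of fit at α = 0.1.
Chi-square goodness of fit test:
H₀: observed counts match expected distribution
H₁: observed counts differ from expected distribution
df = k - 1 = 2
χ² = Σ(O - E)²/E
   = (6 - 8.9)²/8.9 + (70 - 60.3)²/60.3 + (95 - 101.8)²/101.8
   = 0.945 + 1.560 + 0.454
   = 2.96
p-value = 0.2277

Since p-value > α = 0.1, we fail to reject H₀.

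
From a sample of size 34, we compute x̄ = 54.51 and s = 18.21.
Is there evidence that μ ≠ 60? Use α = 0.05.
One-sample t-test:
H₀: μ = 60
H₁: μ ≠ 60
df = n - 1 = 33
t = (x̄ - μ₀) / (s/√n) = (54.51 - 60) / (18.21/√34) = -1.758
p-value = 0.0880

Since p-value > α = 0.05, we fail to reject H₀.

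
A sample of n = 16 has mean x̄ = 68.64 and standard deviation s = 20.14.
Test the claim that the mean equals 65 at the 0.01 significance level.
One-sample t-test:
H₀: μ = 65
H₁: μ ≠ 65
df = n - 1 = 15
t = (x̄ - μ₀) / (s/√n) = (68.64 - 65) / (20.14/√16) = 0.723
p-value = 0.4808

Since p-value > α = 0.01, we fail to reject H₀.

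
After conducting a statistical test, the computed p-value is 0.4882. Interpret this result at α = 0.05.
Since p = 0.4882 > α = 0.05, fail to reject H₀.
There is insufficient evidence to reject the null hypothesis; the result is not statistically significant at the 0.05 level.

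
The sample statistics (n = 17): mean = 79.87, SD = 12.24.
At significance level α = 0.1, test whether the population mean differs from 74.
One-sample t-test:
H₀: μ = 74
H₁: μ ≠ 74
df = n - 1 = 16
t = (x̄ - μ₀) / (s/√n) = (79.87 - 74) / (12.24/√17) = 1.977
p-value = 0.0655

Since p-value < α = 0.1, we reject H₀.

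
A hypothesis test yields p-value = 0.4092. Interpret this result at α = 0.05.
Since p = 0.4092 > α = 0.05, fail to reject H₀.
There is insufficient evidence to reject the null hypothesis; the result is not statistically significant at the 0.05 level.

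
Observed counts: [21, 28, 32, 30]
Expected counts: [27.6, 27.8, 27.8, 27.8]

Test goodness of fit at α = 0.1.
Chi-square goodness of fit test:
H₀: observed counts match expected distribution
H₁: observed counts differ from expected distribution
df = k - 1 = 3
χ² = Σ(O - E)²/E
   = (21 - 27.6)²/27.6 + (28 - 27.8)²/27.8 + (32 - 27.8)²/27.8 + (30 - 27.8)²/27.8
   = 1.578 + 0.001 + 0.635 + 0.174
   = 2.39
p-value = 0.4958

Since p-value > α = 0.1, we fail to reject H₀.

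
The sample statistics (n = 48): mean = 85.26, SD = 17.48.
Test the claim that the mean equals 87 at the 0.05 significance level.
One-sample t-test:
H₀: μ = 87
H₁: μ ≠ 87
df = n - 1 = 47
t = (x̄ - μ₀) / (s/√n) = (85.26 - 87) / (17.48/√48) = -0.690
p-value = 0.4938

Since p-value > α = 0.05, we fail to reject H₀.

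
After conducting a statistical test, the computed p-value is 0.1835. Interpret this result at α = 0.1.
Since p = 0.1835 > α = 0.1, fail to reject H₀.
There is insufficient evidence to reject the null hypothesis; the result is not statistically significant at the 0.1 level.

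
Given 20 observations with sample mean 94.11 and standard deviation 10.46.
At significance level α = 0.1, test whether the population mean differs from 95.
One-sample t-test:
H₀: μ = 95
H₁: μ ≠ 95
df = n - 1 = 19
t = (x̄ - μ₀) / (s/√n) = (94.11 - 95) / (10.46/√20) = -0.381
p-value = 0.7078

Since p-value > α = 0.1, we fail to reject H₀.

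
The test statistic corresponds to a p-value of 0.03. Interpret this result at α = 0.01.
Since p = 0.03 > α = 0.01, fail to reject H₀.
There is insufficient evidence to reject the null hypothesis; the result is not statistically significant at the 0.01 level.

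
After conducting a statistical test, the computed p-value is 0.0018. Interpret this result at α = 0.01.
Since p = 0.0018 < α = 0.01, reject H₀.
There is sufficient evidence to reject the null hypothesis; the result is statistically significant at the 0.01 level.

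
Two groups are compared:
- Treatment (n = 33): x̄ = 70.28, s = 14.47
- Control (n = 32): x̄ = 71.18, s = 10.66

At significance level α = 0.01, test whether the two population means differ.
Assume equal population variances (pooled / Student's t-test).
Student's two-sample t-test (equal variances):
H₀: μ₁ = μ₂
H₁: μ₁ ≠ μ₂
df = n₁ + n₂ - 2 = 63
Pooled variance s_p² = [(n₁-1)s₁² + (n₂-1)s₂²] / (n₁ + n₂ - 2) = [(32)(14.47²) + (31)(10.66²)] / 63 = 162.2681
SE = √(s_p²(1/n₁ + 1/n₂)) = √(162.2681 × (1/33 + 1/32)) = 3.1604
t = (x̄₁ - x̄₂) / SE = (70.28 - 71.18) / 3.1604 = -0.90 / 3.1604 = -0.285
p-value = 0.7768

Since p-value > α = 0.01, we fail to reject H₀.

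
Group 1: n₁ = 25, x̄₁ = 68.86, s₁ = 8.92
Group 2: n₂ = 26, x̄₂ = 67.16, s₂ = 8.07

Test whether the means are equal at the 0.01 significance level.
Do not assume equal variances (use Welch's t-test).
Welch's two-sample t-test:
H₀: μ₁ = μ₂
H₁: μ₁ ≠ μ₂
s₁²/n₁ = 8.92²/25 = 3.1827,  s₂²/n₂ = 8.07²/26 = 2.5048
SE = √(s₁²/n₁ + s₂²/n₂) = √(3.1827 + 2.5048) = 2.3848
df (Welch-Satterthwaite) = (s₁²/n₁ + s₂²/n₂)² / [(s₁²/n₁)²/(n₁-1) + (s₂²/n₂)²/(n₂-1)] ≈ 48.06
t = (x̄₁ - x̄₂) / SE = (68.86 - 67.16) / 2.3848 = 1.70 / 2.3848 = 0.713
p-value = 0.4794

Since p-value > α = 0.01, we fail to reject H₀.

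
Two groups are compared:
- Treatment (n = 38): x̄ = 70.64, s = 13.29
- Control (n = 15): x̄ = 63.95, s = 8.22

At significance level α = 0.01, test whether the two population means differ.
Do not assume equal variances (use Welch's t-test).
Welch's two-sample t-test:
H₀: μ₁ = μ₂
H₁: μ₁ ≠ μ₂
s₁²/n₁ = 13.29²/38 = 4.6480,  s₂²/n₂ = 8.22²/15 = 4.5046
SE = √(s₁²/n₁ + s₂²/n₂) = √(4.6480 + 4.5046) = 3.0253
df (Welch-Satterthwaite) = (s₁²/n₁ + s₂²/n₂)² / [(s₁²/n₁)²/(n₁-1) + (s₂²/n₂)²/(n₂-1)] ≈ 41.20
t = (x̄₁ - x̄₂) / SE = (70.64 - 63.95) / 3.0253 = 6.69 / 3.0253 = 2.211
p-value = 0.0326

Since p-value > α = 0.01, we fail to reject H₀.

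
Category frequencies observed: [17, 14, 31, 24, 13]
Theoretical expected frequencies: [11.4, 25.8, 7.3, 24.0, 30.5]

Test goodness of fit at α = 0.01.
Chi-square goodness of fit test:
H₀: observed counts match expected distribution
H₁: observed counts differ from expected distribution
df = k - 1 = 4
χ² = Σ(O - E)²/E
   = (17 - 11.4)²/11.4 + (14 - 25.8)²/25.8 + (31 - 7.3)²/7.3 + (24 - 24.0)²/24.0 + (13 - 30.5)²/30.5
   = 2.751 + 5.397 + 76.944 + 0.000 + 10.041
   = 95.13
p-value < 0.0001

Since p-value < α = 0.01, we reject H₀.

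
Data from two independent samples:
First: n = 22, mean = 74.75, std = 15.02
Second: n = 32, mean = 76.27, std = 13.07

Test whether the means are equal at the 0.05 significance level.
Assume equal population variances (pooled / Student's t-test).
Student's two-sample t-test (equal variances):
H₀: μ₁ = μ₂
H₁: μ₁ ≠ μ₂
df = n₁ + n₂ - 2 = 52
Pooled variance s_p² = [(n₁-1)s₁² + (n₂-1)s₂²] / (n₁ + n₂ - 2) = [(21)(15.02²) + (31)(13.07²)] / 52 = 192.9458
SE = √(s_p²(1/n₁ + 1/n₂)) = √(192.9458 × (1/22 + 1/32)) = 3.8471
t = (x̄₁ - x̄₂) / SE = (74.75 - 76.27) / 3.8471 = -1.52 / 3.8471 = -0.395
p-value = 0.6944

Since p-value > α = 0.05, we fail to reject H₀.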